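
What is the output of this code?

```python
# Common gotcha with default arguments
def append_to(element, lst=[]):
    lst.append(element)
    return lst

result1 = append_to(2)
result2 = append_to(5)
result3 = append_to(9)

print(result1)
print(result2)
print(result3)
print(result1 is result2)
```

Key concept: mutable default argument gotcha.
Step by step:
`result1 = append_to(2)` → result1 = [2]
`result2 = append_to(5)` → result1 = [2, 5] (same object as result2); result2 = [2, 5] (same object as result1)
`result3 = append_to(9)` → result1 = [2, 5, 9] (same object as result2, result3); result2 = [2, 5, 9] (same object as result1, result3); result3 = [2, 5, 9] (same object as result1, result2)
`print(result1)` → prints [2, 5, 9]
`print(result2)` → prints [2, 5, 9]
`print(result3)` → prints [2, 5, 9]
`print(result1 is result2)` → prints True

Answer:
[2, 5, 9]
[2, 5, 9]
[2, 5, 9]
True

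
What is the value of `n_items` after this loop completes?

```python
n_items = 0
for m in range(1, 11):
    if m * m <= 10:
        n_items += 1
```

Count numbers where m² ≤ 10
`n_items` takes the values: 0 → 1 → 2 → 3

Answer: 3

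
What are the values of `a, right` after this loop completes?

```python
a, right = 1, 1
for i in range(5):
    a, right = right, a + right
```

Fibonacci: after 5 iterations
`a, right` takes the values: (1, 1) → (1, 2) → (2, 3) → (3, 5) → (5, 8) → (8, 13)

Answer: 8, 13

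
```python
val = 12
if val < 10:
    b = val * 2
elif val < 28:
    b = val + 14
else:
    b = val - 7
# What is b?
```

Trace:
`val = 12` → val = 12
`if val < 10: ...` → val < 10 is False, val < 28 is True → b = 26
So b = 26

Answer: 26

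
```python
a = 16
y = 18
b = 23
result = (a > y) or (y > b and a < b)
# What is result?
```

Trace:
`a = 16` → a = 16
`y = 18` → y = 18
`b = 23` → b = 23
`result = (a > y) or (y > b and a < b)` → result = False
So result = False

Answer: False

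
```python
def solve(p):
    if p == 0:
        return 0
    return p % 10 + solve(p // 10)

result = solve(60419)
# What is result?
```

Sum of digits of 60419: 9 + 1 + 4 + 0 + 6 = 20

Answer: 20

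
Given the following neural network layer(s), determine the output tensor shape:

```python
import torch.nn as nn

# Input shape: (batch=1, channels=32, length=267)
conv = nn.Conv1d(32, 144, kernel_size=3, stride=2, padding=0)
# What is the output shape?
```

Input: (1, 32, 267) -> Output: (1, 144, 133)

Answer: (1, 144, 133)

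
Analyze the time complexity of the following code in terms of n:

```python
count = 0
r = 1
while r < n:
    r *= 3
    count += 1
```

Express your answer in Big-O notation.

Each loop level contributes: log n. Multiplying the contributions gives O(log n).

Answer: O(log n)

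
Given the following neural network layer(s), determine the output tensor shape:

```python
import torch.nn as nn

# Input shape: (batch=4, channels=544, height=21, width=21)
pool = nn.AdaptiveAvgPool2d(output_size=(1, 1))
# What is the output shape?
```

Input: (4, 544, 21, 21) -> Output: (4, 544, 1, 1)

Answer: (4, 544, 1, 1)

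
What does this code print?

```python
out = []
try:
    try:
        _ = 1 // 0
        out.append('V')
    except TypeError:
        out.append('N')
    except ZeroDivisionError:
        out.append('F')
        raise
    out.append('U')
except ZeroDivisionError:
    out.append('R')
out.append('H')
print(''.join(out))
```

Execution trace: 'F' (inner except ZeroDivisionError) → 'R' (except ZeroDivisionError) → 'H' (after the try/except). Output: FRH

Answer: FRH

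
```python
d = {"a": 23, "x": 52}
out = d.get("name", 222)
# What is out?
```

Trace:
`d = {"a": 23, "x": 52}` → d = {'a': 23, 'x': 52}
`out = d.get("name", 222)` → out = 222
So out = 222

Answer: 222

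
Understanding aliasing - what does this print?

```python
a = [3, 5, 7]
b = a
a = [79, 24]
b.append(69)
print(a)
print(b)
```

Key concept: rebinding vs mutation: a is rebound to a new list, b still points at the original.
Step by step:
`a = [3, 5, 7]` → a = [3, 5, 7]
`b = a` → b = [3, 5, 7] (same object as a)
`a = [79, 24]` → a = [79, 24]
`b.append(69)` → b = [3, 5, 7, 69]
`print(a)` → prints [79, 24]
`print(b)` → prints [3, 5, 7, 69]

Answer:
[79, 24]
[3, 5, 7, 69]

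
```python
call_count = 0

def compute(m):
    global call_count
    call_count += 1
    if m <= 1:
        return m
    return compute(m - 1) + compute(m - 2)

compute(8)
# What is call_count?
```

Calls(m) = 1 + Calls(m-1) + Calls(m-2); Calls(0)=Calls(1)=1. For m=8 this gives 67.

Answer: 67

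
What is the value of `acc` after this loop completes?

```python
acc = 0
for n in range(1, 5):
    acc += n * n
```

Sum of squares 1² to 4² = 30
`acc` takes the values: 0 → 1 → 5 → 14 → 30

Answer: 30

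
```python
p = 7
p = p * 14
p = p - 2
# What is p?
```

Trace:
`p = 7` → p = 7
`p = p * 14` → p = 98
`p = p - 2` → p = 96
So p = 96

Answer: 96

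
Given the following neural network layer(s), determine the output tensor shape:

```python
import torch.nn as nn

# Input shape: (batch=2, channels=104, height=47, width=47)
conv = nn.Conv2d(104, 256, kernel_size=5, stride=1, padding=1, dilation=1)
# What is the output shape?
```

Input: (2, 104, 47, 47) -> Output: (2, 256, 45, 45)

Answer: (2, 256, 45, 45)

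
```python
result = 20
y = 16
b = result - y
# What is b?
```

Trace:
`result = 20` → result = 20
`y = 16` → y = 16
`b = result - y` → b = 4
So b = 4

Answer: 4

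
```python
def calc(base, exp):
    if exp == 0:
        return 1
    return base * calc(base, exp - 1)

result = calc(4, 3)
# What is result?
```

calc(4, 3) = 4 * 4 * 4 = 64

Answer: 64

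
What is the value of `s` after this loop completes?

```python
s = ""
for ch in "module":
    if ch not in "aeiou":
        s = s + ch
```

Remove vowels from 'module'
`s` takes the values: "" → "m" → "md" → "mdl"

Answer: "mdl"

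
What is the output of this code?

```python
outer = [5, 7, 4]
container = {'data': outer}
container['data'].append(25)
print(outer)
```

Key concept: dict holds reference to list.
Step by step:
`outer = [5, 7, 4]` → outer = [5, 7, 4]
`container = {'data': outer}` → container = {'data': [5, 7, 4]}
`container['data'].append(25)` → outer = [5, 7, 4, 25]; container = {'data': [5, 7, 4, 25]}
`print(outer)` → prints [5, 7, 4, 25]

Answer: [5, 7, 4, 25]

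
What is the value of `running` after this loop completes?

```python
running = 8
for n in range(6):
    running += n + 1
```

Start at 8, add 1 to 6 = 29
`running` takes the values: 8 → 9 → 11 → 14 → 18 → 23 → 29

Answer: 29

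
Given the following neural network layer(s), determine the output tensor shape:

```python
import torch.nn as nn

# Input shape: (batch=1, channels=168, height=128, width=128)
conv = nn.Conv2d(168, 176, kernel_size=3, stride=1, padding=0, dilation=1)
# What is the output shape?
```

Input: (1, 168, 128, 128) -> Output: (1, 176, 126, 126)

Answer: (1, 176, 126, 126)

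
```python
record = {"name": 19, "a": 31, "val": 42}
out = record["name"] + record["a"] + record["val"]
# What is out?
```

Trace:
`record = {"name": 19, "a": 31, "val": 42}` → record = {'name': 19, 'a': 31, 'val': 42}
`out = record["name"] + record["a"] + record["val"]` → out = 92
So out = 92

Answer: 92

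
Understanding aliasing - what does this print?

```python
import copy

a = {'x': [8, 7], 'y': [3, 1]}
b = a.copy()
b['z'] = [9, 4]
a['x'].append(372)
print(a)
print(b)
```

Key concept: shallow copy of dict with mutable values.
Step by step:
`a = {'x': [8, 7], 'y': [3, 1]}` → a = {'x': [8, 7], 'y': [3, 1]}
`b = a.copy()` → b = {'x': [8, 7], 'y': [3, 1]}
`b['z'] = [9, 4]` → b = {'x': [8, 7], 'y': [3, 1], 'z': [9, 4]}
`a['x'].append(372)` → a = {'x': [8, 7, 372], 'y': [3, 1]}; b = {'x': [8, 7, 372], 'y': [3, 1], 'z': [9, 4]}
`print(a)` → prints {'x': [8, 7, 372], 'y': [3, 1]}
`print(b)` → prints {'x': [8, 7, 372], 'y': [3, 1], 'z': [9, 4]}

Answer:
{'x': [8, 7, 372], 'y': [3, 1]}
{'x': [8, 7, 372], 'y': [3, 1], 'z': [9, 4]}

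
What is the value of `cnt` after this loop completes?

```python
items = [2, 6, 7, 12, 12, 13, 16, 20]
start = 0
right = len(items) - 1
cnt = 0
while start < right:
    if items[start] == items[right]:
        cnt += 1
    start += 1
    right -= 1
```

Count matching pairs from ends
`cnt` takes the values: 0 → 1

Answer: 1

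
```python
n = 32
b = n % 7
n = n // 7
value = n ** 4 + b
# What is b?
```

Trace:
`n = 32` → n = 32
`b = n % 7` → b = 4
`n = n // 7` → n = 4
`value = n ** 4 + b` → value = 260
So b = 4

Answer: 4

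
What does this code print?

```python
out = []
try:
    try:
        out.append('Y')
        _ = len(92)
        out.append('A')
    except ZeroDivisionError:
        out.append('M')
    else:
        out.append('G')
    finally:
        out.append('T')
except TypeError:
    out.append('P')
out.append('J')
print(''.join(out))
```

Execution trace: 'Y' (try body) → 'T' (finally) → 'P' (outer except TypeError) → 'J' (after the try/except). Output: YTPJ

Answer: YTPJ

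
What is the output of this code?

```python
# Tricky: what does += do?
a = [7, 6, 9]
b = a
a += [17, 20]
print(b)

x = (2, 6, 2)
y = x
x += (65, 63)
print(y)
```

Key concept: += behavior differs for mutable vs immutable.
Step by step:
`a = [7, 6, 9]` → a = [7, 6, 9]
`b = a` → b = [7, 6, 9] (same object as a)
`a += [17, 20]` → a = [7, 6, 9, 17, 20] (same object as b); b = [7, 6, 9, 17, 20] (same object as a)
`print(b)` → prints [7, 6, 9, 17, 20]
`x = (2, 6, 2)` → x = (2, 6, 2)
`y = x` → y = (2, 6, 2)
`x += (65, 63)` → x = (2, 6, 2, 65, 63)
`print(y)` → prints (2, 6, 2)

Answer:
[7, 6, 9, 17, 20]
(2, 6, 2)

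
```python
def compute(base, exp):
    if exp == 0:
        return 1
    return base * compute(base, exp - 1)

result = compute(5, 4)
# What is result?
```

compute(5, 4) = 5 * 5 * 5 * 5 = 625

Answer: 625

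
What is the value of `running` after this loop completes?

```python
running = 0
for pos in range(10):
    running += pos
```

Sum of 0 to 9 = 45
`running` takes the values: 0 → 1 → 3 → 6 → 10 → 15 → 21 → 28 → 36 → 45

Answer: 45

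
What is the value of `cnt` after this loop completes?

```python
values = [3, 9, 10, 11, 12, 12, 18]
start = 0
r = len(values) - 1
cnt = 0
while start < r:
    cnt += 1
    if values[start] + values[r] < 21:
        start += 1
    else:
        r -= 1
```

Steps to find pair summing to 21
`cnt` takes the values: 0 → 1 → 2 → 3 → 4 → 5 → 6

Answer: 6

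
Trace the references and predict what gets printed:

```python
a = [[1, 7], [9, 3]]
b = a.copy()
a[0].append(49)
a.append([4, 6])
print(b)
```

Key concept: shallow copy with nested lists.
Step by step:
`a = [[1, 7], [9, 3]]` → a = [[1, 7], [9, 3]]
`b = a.copy()` → b = [[1, 7], [9, 3]]
`a[0].append(49)` → a = [[1, 7, 49], [9, 3]]; b = [[1, 7, 49], [9, 3]]
`a.append([4, 6])` → a = [[1, 7, 49], [9, 3], [4, 6]]
`print(b)` → prints [[1, 7, 49], [9, 3]]

Answer: [[1, 7, 49], [9, 3]]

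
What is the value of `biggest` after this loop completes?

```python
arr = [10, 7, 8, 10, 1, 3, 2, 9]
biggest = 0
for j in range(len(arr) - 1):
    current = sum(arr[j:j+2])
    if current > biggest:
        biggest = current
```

Max sum of 2-element window in [10, 7, 8, 10, 1, 3, 2, 9]
`biggest` takes the values: 0 → 17 → 18

Answer: 18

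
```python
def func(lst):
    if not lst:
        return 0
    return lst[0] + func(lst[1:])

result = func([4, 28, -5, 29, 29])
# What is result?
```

4 + 28 + (-5) + 29 + 29 + 0 = 85

Answer: 85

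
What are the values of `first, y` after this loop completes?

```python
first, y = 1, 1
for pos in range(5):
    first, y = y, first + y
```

Fibonacci: after 5 iterations
`first, y` takes the values: (1, 1) → (1, 2) → (2, 3) → (3, 5) → (5, 8) → (8, 13)

Answer: 8, 13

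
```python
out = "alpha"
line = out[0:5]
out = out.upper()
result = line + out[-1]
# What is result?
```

Trace:
`out = "alpha"` → out = 'alpha'
`line = out[0:5]` → line = 'alpha'
`out = out.upper()` → out = 'ALPHA'
`result = line + out[-1]` → result = 'alphaA'
So result = 'alphaA'

Answer: 'alphaA'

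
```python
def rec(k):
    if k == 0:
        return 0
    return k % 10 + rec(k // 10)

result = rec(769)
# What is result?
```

Sum of digits of 769: 9 + 6 + 7 = 22

Answer: 22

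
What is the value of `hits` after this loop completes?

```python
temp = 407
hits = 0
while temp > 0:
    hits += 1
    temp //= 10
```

Count digits by repeated division by 10
`hits` takes the values: 0 → 1 → 2 → 3

Answer: 3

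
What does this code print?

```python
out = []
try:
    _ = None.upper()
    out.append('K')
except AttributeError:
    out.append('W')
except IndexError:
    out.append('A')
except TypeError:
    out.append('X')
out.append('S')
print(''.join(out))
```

Execution trace: 'W' (except AttributeError) → 'S' (after the try/except). Output: WS

Answer: WS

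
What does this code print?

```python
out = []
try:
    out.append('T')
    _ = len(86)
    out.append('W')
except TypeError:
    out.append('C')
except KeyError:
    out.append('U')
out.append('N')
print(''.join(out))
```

Execution trace: 'T' (try body) → 'C' (except TypeError) → 'N' (after the try/except). Output: TCN

Answer: TCN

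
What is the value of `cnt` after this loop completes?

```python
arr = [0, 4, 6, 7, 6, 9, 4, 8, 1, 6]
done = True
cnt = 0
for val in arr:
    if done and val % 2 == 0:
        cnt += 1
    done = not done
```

Count even values at even positions
`cnt` takes the values: 0 → 1 → 2 → 3 → 4

Answer: 4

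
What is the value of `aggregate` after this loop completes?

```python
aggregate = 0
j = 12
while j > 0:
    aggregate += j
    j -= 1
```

Sum 12 down to 1
`aggregate` takes the values: 0 → 12 → 23 → 33 → 42 → 50 → 57 → 63 → 68 → 72 → 75 → 77 → 78

Answer: 78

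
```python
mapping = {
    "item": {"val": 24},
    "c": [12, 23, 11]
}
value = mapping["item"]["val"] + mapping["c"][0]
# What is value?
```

Trace:
`mapping = { ...` → mapping = {'item': {'val': 24}, 'c': [12, 23, 11]}
`value = mapping["item"]["val"] + mapping["c"][0]` → value = 36
So value = 36

Answer: 36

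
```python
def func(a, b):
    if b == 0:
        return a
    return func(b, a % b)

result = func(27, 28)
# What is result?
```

func(27, 28) -> func(28, 27) -> func(27, 1) -> func(1, 0) -> 1

Answer: 1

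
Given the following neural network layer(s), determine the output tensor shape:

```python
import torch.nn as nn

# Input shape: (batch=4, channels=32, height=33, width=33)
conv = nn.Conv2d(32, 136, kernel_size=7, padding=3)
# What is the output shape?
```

Input: (4, 32, 33, 33) -> Output: (4, 136, 33, 33)

Answer: (4, 136, 33, 33)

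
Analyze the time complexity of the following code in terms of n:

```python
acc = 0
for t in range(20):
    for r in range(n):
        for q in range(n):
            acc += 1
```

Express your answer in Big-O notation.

Each loop level contributes: 1 × n × n. Multiplying the contributions gives O(n^2).

Answer: O(n^2)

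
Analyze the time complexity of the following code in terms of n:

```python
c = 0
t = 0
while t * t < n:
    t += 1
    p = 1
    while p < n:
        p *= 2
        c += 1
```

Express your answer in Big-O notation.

Each loop level contributes: √n × log n. Multiplying the contributions gives O(√n log n).

Answer: O(√n log n)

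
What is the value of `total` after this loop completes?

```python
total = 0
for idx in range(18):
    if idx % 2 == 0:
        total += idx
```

Sum of even numbers 0 to 17
`total` takes the values: 0 → 2 → 6 → 12 → 20 → 30 → 42 → 56 → 72

Answer: 72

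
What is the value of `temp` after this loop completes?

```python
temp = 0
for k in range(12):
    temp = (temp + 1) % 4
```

Increment mod 4, 12 times = 0
`temp` takes the values: 0 → 1 → 2 → 3 → 0 → 1 → 2 → 3 → 0 → 1 → 2 → 3 → 0

Answer: 0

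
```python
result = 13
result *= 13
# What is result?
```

Trace:
`result = 13` → result = 13
`result *= 13` → result = 169
So result = 169

Answer: 169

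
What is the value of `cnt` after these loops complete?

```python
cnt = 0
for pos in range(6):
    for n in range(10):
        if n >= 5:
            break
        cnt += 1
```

Inner breaks at 5, outer runs 6 times
`cnt` takes the values: 0 → 1 → 2 → 3 → 4 → 5 → 6 → 7 → 8 → 9 → 10 → 11 → 12 → 13 → 14 → 15 → 16 → 17 → 18 → 19 → 20 → 21 → 22 → 23 → 24 → 25 → 26 → 27 → 28 → 29 → 30

Answer: 30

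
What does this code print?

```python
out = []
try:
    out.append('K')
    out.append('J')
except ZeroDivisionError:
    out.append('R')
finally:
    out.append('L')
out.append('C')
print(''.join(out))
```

Execution trace: 'K' (try body) → 'J' (try body, no exception) → 'L' (finally) → 'C' (after the try/except). Output: KJLC

Answer: KJLC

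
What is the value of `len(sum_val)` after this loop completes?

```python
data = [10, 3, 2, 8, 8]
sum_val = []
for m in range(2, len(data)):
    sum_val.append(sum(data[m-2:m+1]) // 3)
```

Number of 3-element averages
`sum_val` takes the values: [] → [5] → [5, 4] → [5, 4, 6]
So `len(sum_val)` = 3

Answer: 3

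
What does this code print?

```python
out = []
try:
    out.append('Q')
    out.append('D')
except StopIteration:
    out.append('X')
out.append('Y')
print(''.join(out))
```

Execution trace: 'Q' (try body) → 'D' (try body, no exception) → 'Y' (after the try/except). Output: QDY

Answer: QDY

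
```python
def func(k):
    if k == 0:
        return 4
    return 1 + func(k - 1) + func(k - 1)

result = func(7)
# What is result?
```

func(k) = 1 + 2·func(k-1), func(0)=4. Closed form: (4+1)·2^7 - 1 = 639.

Answer: 639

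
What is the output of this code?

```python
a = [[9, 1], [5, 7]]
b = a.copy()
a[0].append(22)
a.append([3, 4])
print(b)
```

Key concept: shallow copy with nested lists.
Step by step:
`a = [[9, 1], [5, 7]]` → a = [[9, 1], [5, 7]]
`b = a.copy()` → b = [[9, 1], [5, 7]]
`a[0].append(22)` → a = [[9, 1, 22], [5, 7]]; b = [[9, 1, 22], [5, 7]]
`a.append([3, 4])` → a = [[9, 1, 22], [5, 7], [3, 4]]
`print(b)` → prints [[9, 1, 22], [5, 7]]

Answer: [[9, 1, 22], [5, 7]]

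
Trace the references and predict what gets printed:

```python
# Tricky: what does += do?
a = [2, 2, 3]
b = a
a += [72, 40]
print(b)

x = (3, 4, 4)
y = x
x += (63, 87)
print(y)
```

Key concept: += behavior differs for mutable vs immutable.
Step by step:
`a = [2, 2, 3]` → a = [2, 2, 3]
`b = a` → b = [2, 2, 3] (same object as a)
`a += [72, 40]` → a = [2, 2, 3, 72, 40] (same object as b); b = [2, 2, 3, 72, 40] (same object as a)
`print(b)` → prints [2, 2, 3, 72, 40]
`x = (3, 4, 4)` → x = (3, 4, 4)
`y = x` → y = (3, 4, 4)
`x += (63, 87)` → x = (3, 4, 4, 63, 87)
`print(y)` → prints (3, 4, 4)

Answer:
[2, 2, 3, 72, 40]
(3, 4, 4)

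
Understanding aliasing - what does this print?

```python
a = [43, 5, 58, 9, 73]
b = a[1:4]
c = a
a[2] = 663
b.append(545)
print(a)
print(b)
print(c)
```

Key concept: slice vs alias.
Step by step:
`a = [43, 5, 58, 9, 73]` → a = [43, 5, 58, 9, 73]
`b = a[1:4]` → b = [5, 58, 9]
`c = a` → c = [43, 5, 58, 9, 73] (same object as a)
`a[2] = 663` → a = [43, 5, 663, 9, 73] (same object as c); c = [43, 5, 663, 9, 73] (same object as a)
`b.append(545)` → b = [5, 58, 9, 545]
`print(a)` → prints [43, 5, 663, 9, 73]
`print(b)` → prints [5, 58, 9, 545]
`print(c)` → prints [43, 5, 663, 9, 73]

Answer:
[43, 5, 663, 9, 73]
[5, 58, 9, 545]
[43, 5, 663, 9, 73]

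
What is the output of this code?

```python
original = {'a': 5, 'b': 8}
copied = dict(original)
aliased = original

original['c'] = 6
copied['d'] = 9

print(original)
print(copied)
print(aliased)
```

Key concept: dict() creates copy, assignment creates alias.
Step by step:
`original = {'a': 5, 'b': 8}` → original = {'a': 5, 'b': 8}
`copied = dict(original)` → copied = {'a': 5, 'b': 8}
`aliased = original` → aliased = {'a': 5, 'b': 8} (same object as original)
`original['c'] = 6` → original = {'a': 5, 'b': 8, 'c': 6} (same object as aliased); aliased = {'a': 5, 'b': 8, 'c': 6} (same object as original)
`copied['d'] = 9` → copied = {'a': 5, 'b': 8, 'd': 9}
`print(original)` → prints {'a': 5, 'b': 8, 'c': 6}
`print(copied)` → prints {'a': 5, 'b': 8, 'd': 9}
`print(aliased)` → prints {'a': 5, 'b': 8, 'c': 6}

Answer:
{'a': 5, 'b': 8, 'c': 6}
{'a': 5, 'b': 8, 'd': 9}
{'a': 5, 'b': 8, 'c': 6}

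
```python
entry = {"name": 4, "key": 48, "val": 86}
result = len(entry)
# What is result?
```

Trace:
`entry = {"name": 4, "key": 48, "val": 86}` → entry = {'name': 4, 'key': 48, 'val': 86}
`result = len(entry)` → result = 3
So result = 3

Answer: 3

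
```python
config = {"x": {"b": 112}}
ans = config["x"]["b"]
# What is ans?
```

Trace:
`config = {"x": {"b": 112}}` → config = {'x': {'b': 112}}
`ans = config["x"]["b"]` → ans = 112
So ans = 112

Answer: 112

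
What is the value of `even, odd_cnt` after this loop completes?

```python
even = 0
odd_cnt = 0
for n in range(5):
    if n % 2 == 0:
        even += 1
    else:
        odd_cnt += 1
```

Count evens and odds in range(5)
`even, odd_cnt` takes the values: (0, 0) → (1, 0) → (1, 1) → (2, 1) → (2, 2) → (3, 2)

Answer: 3, 2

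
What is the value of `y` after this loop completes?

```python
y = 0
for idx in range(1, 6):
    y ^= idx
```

XOR of 1 to 5
`y` takes the values: 0 → 1 → 3 → 0 → 4 → 1

Answer: 1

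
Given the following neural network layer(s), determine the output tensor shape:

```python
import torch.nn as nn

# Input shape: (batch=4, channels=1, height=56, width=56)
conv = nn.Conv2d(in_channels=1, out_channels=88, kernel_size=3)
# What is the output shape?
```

Input: (4, 1, 56, 56) -> Output: (4, 88, 54, 54)

Answer: (4, 88, 54, 54)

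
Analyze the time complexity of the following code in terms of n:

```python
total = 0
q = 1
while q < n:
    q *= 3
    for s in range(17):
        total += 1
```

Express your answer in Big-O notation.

Each loop level contributes: log n × 1. Multiplying the contributions gives O(log n).

Answer: O(log n)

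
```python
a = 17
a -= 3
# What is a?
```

Trace:
`a = 17` → a = 17
`a -= 3` → a = 14
So a = 14

Answer: 14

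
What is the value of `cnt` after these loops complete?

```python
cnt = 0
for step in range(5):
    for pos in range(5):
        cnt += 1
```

5 * 5 = 25
`cnt` takes the values: 0 → 1 → 2 → 3 → 4 → 5 → 6 → 7 → 8 → 9 → 10 → 11 → 12 → 13 → 14 → 15 → 16 → 17 → 18 → 19 → 20 → 21 → 22 → 23 → 24 → 25

Answer: 25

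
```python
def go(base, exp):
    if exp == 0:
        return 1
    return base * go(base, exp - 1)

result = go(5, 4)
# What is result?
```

go(5, 4) = 5 * 5 * 5 * 5 = 625

Answer: 625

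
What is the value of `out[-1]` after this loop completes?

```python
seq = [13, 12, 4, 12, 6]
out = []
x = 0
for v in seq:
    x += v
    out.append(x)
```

Cumulative sum ends at 47
`out` takes the values: [] → [13] → [13, 25] → [13, 25, 29] → [13, 25, 29, 41] → [13, 25, 29, 41, 47]
So `out[-1]` = 47

Answer: 47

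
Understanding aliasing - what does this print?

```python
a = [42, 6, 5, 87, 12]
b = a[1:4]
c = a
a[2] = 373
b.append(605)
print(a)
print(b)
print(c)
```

Key concept: slice vs alias.
Step by step:
`a = [42, 6, 5, 87, 12]` → a = [42, 6, 5, 87, 12]
`b = a[1:4]` → b = [6, 5, 87]
`c = a` → c = [42, 6, 5, 87, 12] (same object as a)
`a[2] = 373` → a = [42, 6, 373, 87, 12] (same object as c); c = [42, 6, 373, 87, 12] (same object as a)
`b.append(605)` → b = [6, 5, 87, 605]
`print(a)` → prints [42, 6, 373, 87, 12]
`print(b)` → prints [6, 5, 87, 605]
`print(c)` → prints [42, 6, 373, 87, 12]

Answer:
[42, 6, 373, 87, 12]
[6, 5, 87, 605]
[42, 6, 373, 87, 12]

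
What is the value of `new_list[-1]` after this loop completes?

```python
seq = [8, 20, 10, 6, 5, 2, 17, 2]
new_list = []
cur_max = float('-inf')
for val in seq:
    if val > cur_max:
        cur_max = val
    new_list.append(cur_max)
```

Running max ends at 20
`new_list` takes the values: [] → [8] → [8, 20] → [8, 20, 20] → [8, 20, 20, 20] → [8, 20, 20, 20, 20] → [8, 20, 20, 20, 20, 20] → [8, 20, 20, 20, 20, 20, 20] → [8, 20, 20, 20, 20, 20, 20, 20]
So `new_list[-1]` = 20

Answer: 20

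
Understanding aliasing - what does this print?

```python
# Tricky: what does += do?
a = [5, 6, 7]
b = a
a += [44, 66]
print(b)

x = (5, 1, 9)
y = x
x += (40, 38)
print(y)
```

Key concept: += behavior differs for mutable vs immutable.
Step by step:
`a = [5, 6, 7]` → a = [5, 6, 7]
`b = a` → b = [5, 6, 7] (same object as a)
`a += [44, 66]` → a = [5, 6, 7, 44, 66] (same object as b); b = [5, 6, 7, 44, 66] (same object as a)
`print(b)` → prints [5, 6, 7, 44, 66]
`x = (5, 1, 9)` → x = (5, 1, 9)
`y = x` → y = (5, 1, 9)
`x += (40, 38)` → x = (5, 1, 9, 40, 38)
`print(y)` → prints (5, 1, 9)

Answer:
[5, 6, 7, 44, 66]
(5, 1, 9)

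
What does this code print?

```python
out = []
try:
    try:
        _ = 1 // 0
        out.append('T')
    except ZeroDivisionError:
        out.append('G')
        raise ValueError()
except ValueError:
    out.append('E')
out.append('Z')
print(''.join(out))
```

Execution trace: 'G' (inner except ZeroDivisionError) → 'E' (outer except ValueError) → 'Z' (after the try/except). Output: GEZ

Answer: GEZ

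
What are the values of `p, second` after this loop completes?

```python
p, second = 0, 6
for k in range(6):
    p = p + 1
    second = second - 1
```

p goes 0→6, second goes 6→0
`p, second` takes the values: (0, 6) → (1, 6) → (1, 5) → (2, 5) → (2, 4) → (3, 4) → (3, 3) → (4, 3) → (4, 2) → (5, 2) → (5, 1) → (6, 1) → (6, 0)

Answer: 6, 0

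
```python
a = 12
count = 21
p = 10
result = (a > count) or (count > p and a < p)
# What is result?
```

Trace:
`a = 12` → a = 12
`count = 21` → count = 21
`p = 10` → p = 10
`result = (a > count) or (count > p and a < p)` → result = False
So result = False

Answer: False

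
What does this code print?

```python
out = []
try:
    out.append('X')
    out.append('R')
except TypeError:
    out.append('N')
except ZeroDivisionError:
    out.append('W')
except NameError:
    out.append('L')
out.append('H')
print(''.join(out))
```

Execution trace: 'X' (try body) → 'R' (try body, no exception) → 'H' (after the try/except). Output: XRH

Answer: XRH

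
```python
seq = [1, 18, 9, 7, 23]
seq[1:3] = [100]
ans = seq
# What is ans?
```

Trace:
`seq = [1, 18, 9, 7, 23]` → seq = [1, 18, 9, 7, 23]
`seq[1:3] = [100]` → seq = [1, 100, 7, 23]
`ans = seq` → ans = [1, 100, 7, 23]
So ans = [1, 100, 7, 23]

Answer: [1, 100, 7, 23]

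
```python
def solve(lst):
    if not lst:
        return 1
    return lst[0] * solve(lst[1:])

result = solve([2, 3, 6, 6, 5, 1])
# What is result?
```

Product over [2, 3, 6, 6, 5, 1] = 2 * 3 * 6 * 6 * 5 * 1 = 1080

Answer: 1080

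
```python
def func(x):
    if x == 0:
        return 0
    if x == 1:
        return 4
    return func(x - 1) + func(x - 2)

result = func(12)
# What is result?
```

Build up from base cases: func(0)=0, func(1)=4, func(2)=4, func(3)=8, func(4)=12, func(5)=20, func(6)=32, ..., func(12)=576

Answer: 576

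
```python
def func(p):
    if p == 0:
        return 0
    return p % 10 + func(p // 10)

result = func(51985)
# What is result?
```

Sum of digits of 51985: 5 + 8 + 9 + 1 + 5 = 28

Answer: 28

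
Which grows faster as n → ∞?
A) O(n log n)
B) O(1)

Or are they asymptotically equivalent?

O(n log n) vs O(1): Higher order terms dominate.

Answer: A) O(n log n) grows faster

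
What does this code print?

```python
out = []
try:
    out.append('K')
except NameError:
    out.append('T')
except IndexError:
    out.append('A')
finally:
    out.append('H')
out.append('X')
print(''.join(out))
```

Execution trace: 'K' (try body, no exception) → 'H' (finally) → 'X' (after the try/except). Output: KHX

Answer: KHX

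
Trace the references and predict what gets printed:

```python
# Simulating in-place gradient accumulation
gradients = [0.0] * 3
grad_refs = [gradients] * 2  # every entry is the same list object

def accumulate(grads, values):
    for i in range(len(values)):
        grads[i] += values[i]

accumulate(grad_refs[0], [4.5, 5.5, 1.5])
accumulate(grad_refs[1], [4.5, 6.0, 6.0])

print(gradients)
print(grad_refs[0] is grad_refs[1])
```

Key concept: gradient accumulation aliasing.
Step by step:
`gradients = [0.0] * 3` → gradients = [0.0, 0.0, 0.0]
`grad_refs = [gradients] * 2` → grad_refs = [[0.0, 0.0, 0.0], [0.0, 0.0, 0.0]]
`accumulate(grad_refs[0], [4.5, 5.5, 1.5])` → gradients = [4.5, 5.5, 1.5]; grad_refs = [[4.5, 5.5, 1.5], [4.5, 5.5, 1.5]]
`accumulate(grad_refs[1], [4.5, 6.0, 6.0])` → gradients = [9.0, 11.5, 7.5]; grad_refs = [[9.0, 11.5, 7.5], [9.0, 11.5, 7.5]]
`print(gradients)` → prints [9.0, 11.5, 7.5]
`print(grad_refs[0] is grad_refs[1])` → prints True

Answer:
[9.0, 11.5, 7.5]
True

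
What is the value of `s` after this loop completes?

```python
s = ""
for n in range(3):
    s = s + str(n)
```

Concatenate digits 0 to 2
`s` takes the values: "" → "0" → "01" → "012"

Answer: "012"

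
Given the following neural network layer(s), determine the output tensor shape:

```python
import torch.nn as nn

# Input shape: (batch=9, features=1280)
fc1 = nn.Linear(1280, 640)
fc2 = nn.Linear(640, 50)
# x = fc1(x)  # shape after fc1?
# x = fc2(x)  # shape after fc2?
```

Input: (9, 1280) -> after fc1: (9, 640) -> Output: (9, 50)

Answer: (9, 50)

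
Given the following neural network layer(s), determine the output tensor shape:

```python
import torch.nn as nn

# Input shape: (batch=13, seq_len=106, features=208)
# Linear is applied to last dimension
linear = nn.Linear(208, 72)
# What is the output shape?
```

Input: (13, 106, 208) -> Output: (13, 106, 72)

Answer: (13, 106, 72)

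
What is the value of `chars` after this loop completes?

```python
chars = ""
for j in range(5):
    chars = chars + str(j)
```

Concatenate digits 0 to 4
`chars` takes the values: "" → "0" → "01" → "012" → "0123" → "01234"

Answer: "01234"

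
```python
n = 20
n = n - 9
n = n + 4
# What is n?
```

Trace:
`n = 20` → n = 20
`n = n - 9` → n = 11
`n = n + 4` → n = 15
So n = 15

Answer: 15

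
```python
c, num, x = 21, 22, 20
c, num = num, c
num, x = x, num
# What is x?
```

Trace:
`c, num, x = 21, 22, 20` → c = 21; num = 22; x = 20
`c, num = num, c` → c = 22; num = 21
`num, x = x, num` → num = 20; x = 21
So x = 21

Answer: 21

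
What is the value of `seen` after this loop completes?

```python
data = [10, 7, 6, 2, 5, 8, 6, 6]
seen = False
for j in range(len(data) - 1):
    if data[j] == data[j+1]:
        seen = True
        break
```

Check consecutive duplicates in [10, 7, 6, 2, 5, 8, 6, 6]
`seen` takes the values: False → True

Answer: True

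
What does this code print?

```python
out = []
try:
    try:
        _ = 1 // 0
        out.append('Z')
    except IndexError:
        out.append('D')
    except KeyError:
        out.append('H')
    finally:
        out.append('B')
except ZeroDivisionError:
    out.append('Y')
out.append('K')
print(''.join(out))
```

Execution trace: 'B' (inner finally) → 'Y' (outer except ZeroDivisionError) → 'K' (after the try/except). Output: BYK

Answer: BYK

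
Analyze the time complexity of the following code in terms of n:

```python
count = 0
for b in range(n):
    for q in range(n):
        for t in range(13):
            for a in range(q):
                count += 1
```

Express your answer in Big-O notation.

Each loop level contributes: n × n × 1 × n. Multiplying the contributions gives O(n^3).

Answer: O(n^3)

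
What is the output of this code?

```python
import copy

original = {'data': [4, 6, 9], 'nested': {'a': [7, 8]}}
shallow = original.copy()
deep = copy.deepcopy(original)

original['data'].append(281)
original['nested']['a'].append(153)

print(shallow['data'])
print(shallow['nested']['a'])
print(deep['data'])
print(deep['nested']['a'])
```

Key concept: comparing shallow vs deep copy.
Step by step:
`original = {'data': [4, 6, 9], 'nested': {'a': [7, 8]}}` → original = {'data': [4, 6, 9], 'nested': {'a': [7, 8]}}
`shallow = original.copy()` → shallow = {'data': [4, 6, 9], 'nested': {'a': [7, 8]}}
`deep = copy.deepcopy(original)` → deep = {'data': [4, 6, 9], 'nested': {'a': [7, 8]}}
`original['data'].append(281)` → original = {'data': [4, 6, 9, 281], 'nested': {'a': [7, 8]}}; shallow = {'data': [4, 6, 9, 281], 'nested': {'a': [7, 8]}}
`original['nested']['a'].append(153)` → original = {'data': [4, 6, 9, 281], 'nested': {'a': [7, 8, 153]}}; shallow = {'data': [4, 6, 9, 281], 'nested': {'a': [7, 8, 153]}}
`print(shallow['data'])` → prints [4, 6, 9, 281]
`print(shallow['nested']['a'])` → prints [7, 8, 153]
`print(deep['data'])` → prints [4, 6, 9]
`print(deep['nested']['a'])` → prints [7, 8]

Answer:
[4, 6, 9, 281]
[7, 8, 153]
[4, 6, 9]
[7, 8]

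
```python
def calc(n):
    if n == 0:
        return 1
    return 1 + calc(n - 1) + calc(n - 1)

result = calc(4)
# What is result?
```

calc(n) = 1 + 2·calc(n-1), calc(0)=1. Closed form: (1+1)·2^4 - 1 = 31.

Answer: 31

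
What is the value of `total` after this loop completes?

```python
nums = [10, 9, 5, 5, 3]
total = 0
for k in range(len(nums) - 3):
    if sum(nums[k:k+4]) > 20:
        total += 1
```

Count windows with sum > 20
`total` takes the values: 0 → 1 → 2

Answer: 2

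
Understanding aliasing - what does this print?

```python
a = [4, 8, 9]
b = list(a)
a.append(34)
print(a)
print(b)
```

Key concept: list() constructor creates copy.
Step by step:
`a = [4, 8, 9]` → a = [4, 8, 9]
`b = list(a)` → b = [4, 8, 9]
`a.append(34)` → a = [4, 8, 9, 34]
`print(a)` → prints [4, 8, 9, 34]
`print(b)` → prints [4, 8, 9]

Answer:
[4, 8, 9, 34]
[4, 8, 9]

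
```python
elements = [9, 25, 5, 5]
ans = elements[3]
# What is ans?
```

Trace:
`elements = [9, 25, 5, 5]` → elements = [9, 25, 5, 5]
`ans = elements[3]` → ans = 5
So ans = 5

Answer: 5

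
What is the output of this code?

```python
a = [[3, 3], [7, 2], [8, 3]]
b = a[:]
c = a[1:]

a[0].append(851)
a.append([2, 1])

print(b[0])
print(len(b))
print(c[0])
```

Key concept: slice with nested mutation.
Step by step:
`a = [[3, 3], [7, 2], [8, 3]]` → a = [[3, 3], [7, 2], [8, 3]]
`b = a[:]` → b = [[3, 3], [7, 2], [8, 3]]
`c = a[1:]` → c = [[7, 2], [8, 3]]
`a[0].append(851)` → a = [[3, 3, 851], [7, 2], [8, 3]]; b = [[3, 3, 851], [7, 2], [8, 3]]
`a.append([2, 1])` → a = [[3, 3, 851], [7, 2], [8, 3], [2, 1]]
`print(b[0])` → prints [3, 3, 851]
`print(len(b))` → prints 3
`print(c[0])` → prints [7, 2]

Answer:
[3, 3, 851]
3
[7, 2]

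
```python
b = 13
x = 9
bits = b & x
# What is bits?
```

Trace:
`b = 13` → b = 13
`x = 9` → x = 9
`bits = b & x` → bits = 9
So bits = 9

Answer: 9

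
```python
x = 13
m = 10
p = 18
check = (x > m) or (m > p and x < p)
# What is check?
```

Trace:
`x = 13` → x = 13
`m = 10` → m = 10
`p = 18` → p = 18
`check = (x > m) or (m > p and x < p)` → check = True
So check = True

Answer: True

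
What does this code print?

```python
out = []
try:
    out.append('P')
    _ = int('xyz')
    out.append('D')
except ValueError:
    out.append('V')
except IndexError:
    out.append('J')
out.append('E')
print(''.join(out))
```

Execution trace: 'P' (try body) → 'V' (except ValueError) → 'E' (after the try/except). Output: PVE

Answer: PVE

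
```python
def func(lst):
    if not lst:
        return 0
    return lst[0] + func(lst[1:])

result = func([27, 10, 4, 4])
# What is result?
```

27 + 10 + 4 + 4 + 0 = 45

Answer: 45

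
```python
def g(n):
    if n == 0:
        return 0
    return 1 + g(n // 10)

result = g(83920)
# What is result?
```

Count of digits of 83920: 5

Answer: 5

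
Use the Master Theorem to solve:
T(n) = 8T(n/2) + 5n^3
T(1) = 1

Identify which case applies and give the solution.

a=8, b=2, f(n)=5n^3. log_2(8) = 3. Since c=3 = 3, Case 2 applies: T(n) = Θ(n^log_b(a) · log n) = O(n^3 log n).

Answer: O(n^3 log n) - Case 2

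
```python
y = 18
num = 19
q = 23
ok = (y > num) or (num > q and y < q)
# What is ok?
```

Trace:
`y = 18` → y = 18
`num = 19` → num = 19
`q = 23` → q = 23
`ok = (y > num) or (num > q and y < q)` → ok = False
So ok = False

Answer: False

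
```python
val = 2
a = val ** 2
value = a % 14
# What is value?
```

Trace:
`val = 2` → val = 2
`a = val ** 2` → a = 4
`value = a % 14` → value = 4
So value = 4

Answer: 4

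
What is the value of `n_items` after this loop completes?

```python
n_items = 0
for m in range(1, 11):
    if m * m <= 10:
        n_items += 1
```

Count numbers where m² ≤ 10
`n_items` takes the values: 0 → 1 → 2 → 3

Answer: 3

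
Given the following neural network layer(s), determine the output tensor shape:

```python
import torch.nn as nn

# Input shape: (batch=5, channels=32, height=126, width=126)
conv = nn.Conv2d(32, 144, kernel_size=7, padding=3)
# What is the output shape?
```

Input: (5, 32, 126, 126) -> Output: (5, 144, 126, 126)

Answer: (5, 144, 126, 126)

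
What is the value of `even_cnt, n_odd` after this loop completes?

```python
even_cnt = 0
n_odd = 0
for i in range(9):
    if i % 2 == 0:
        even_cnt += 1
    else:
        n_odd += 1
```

Count evens and odds in range(9)
`even_cnt, n_odd` takes the values: (0, 0) → (1, 0) → (1, 1) → (2, 1) → (2, 2) → (3, 2) → (3, 3) → (4, 3) → (4, 4) → (5, 4)

Answer: 5, 4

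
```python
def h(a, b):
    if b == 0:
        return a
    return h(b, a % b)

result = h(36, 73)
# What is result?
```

h(36, 73) -> h(73, 36) -> h(36, 1) -> h(1, 0) -> 1

Answer: 1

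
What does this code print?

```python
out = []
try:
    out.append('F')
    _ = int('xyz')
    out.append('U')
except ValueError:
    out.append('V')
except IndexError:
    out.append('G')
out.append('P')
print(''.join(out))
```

Execution trace: 'F' (try body) → 'V' (except ValueError) → 'P' (after the try/except). Output: FVP

Answer: FVP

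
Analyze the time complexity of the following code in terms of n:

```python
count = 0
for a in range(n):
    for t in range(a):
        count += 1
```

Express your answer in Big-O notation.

Each loop level contributes: n × n. Multiplying the contributions gives O(n^2).

Answer: O(n^2)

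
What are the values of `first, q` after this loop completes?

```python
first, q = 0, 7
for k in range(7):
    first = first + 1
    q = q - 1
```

first goes 0→7, q goes 7→0
`first, q` takes the values: (0, 7) → (1, 7) → (1, 6) → (2, 6) → (2, 5) → (3, 5) → (3, 4) → (4, 4) → (4, 3) → (5, 3) → (5, 2) → (6, 2) → (6, 1) → (7, 1) → (7, 0)

Answer: 7, 0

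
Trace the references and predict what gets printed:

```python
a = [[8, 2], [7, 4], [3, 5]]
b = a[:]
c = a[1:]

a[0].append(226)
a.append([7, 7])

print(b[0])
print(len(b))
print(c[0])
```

Key concept: slice with nested mutation.
Step by step:
`a = [[8, 2], [7, 4], [3, 5]]` → a = [[8, 2], [7, 4], [3, 5]]
`b = a[:]` → b = [[8, 2], [7, 4], [3, 5]]
`c = a[1:]` → c = [[7, 4], [3, 5]]
`a[0].append(226)` → a = [[8, 2, 226], [7, 4], [3, 5]]; b = [[8, 2, 226], [7, 4], [3, 5]]
`a.append([7, 7])` → a = [[8, 2, 226], [7, 4], [3, 5], [7, 7]]
`print(b[0])` → prints [8, 2, 226]
`print(len(b))` → prints 3
`print(c[0])` → prints [7, 4]

Answer:
[8, 2, 226]
3
[7, 4]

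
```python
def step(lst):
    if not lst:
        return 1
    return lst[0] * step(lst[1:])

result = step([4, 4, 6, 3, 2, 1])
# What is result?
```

Product over [4, 4, 6, 3, 2, 1] = 4 * 4 * 6 * 3 * 2 * 1 = 576

Answer: 576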